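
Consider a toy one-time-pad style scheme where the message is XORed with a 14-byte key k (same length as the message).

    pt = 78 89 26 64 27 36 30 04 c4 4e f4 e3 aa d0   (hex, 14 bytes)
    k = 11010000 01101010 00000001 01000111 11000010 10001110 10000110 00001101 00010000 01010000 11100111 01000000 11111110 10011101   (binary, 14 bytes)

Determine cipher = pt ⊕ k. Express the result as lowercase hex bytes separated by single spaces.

a8 e3 27 23 e5 b8 b6 09 d4 1e 13 a3 54 4d

XOR is its own inverse, so applying the key byte-wise gives the result directly.
byte 0: 78 xor d0 = a8
byte 1: 89 xor 6a = e3
byte 2: 26 xor 01 = 27
byte 3: 64 xor 47 = 23
byte 4: 27 xor c2 = e5
byte 5: 36 xor 8e = b8
byte 6: 30 xor 86 = b6
byte 7: 04 xor 0d = 09
byte 8: c4 xor 10 = d4
byte 9: 4e xor 50 = 1e
byte 10: f4 xor e7 = 13
byte 11: e3 xor 40 = a3
byte 12: aa xor fe = 54
byte 13: d0 xor 9d = 4d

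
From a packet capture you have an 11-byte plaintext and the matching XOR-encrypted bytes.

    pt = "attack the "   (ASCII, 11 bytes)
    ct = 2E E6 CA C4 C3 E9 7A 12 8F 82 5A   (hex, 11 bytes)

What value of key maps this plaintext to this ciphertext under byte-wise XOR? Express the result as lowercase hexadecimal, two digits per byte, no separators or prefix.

4f92bea5a0825a66e7e77a

Since ct = pt ⊕ key, XORing both sides with pt gives key = pt ⊕ ct.
byte 0:  97 ^  46 =  79
byte 1: 116 ^ 230 = 146
byte 2: 116 ^ 202 = 190
byte 3:  97 ^ 196 = 165
byte 4:  99 ^ 195 = 160
byte 5: 107 ^ 233 = 130
byte 6:  32 ^ 122 =  90
byte 7: 116 ^  18 = 102
byte 8: 104 ^ 143 = 231
byte 9: 101 ^ 130 = 231
byte 10:  32 ^  90 = 122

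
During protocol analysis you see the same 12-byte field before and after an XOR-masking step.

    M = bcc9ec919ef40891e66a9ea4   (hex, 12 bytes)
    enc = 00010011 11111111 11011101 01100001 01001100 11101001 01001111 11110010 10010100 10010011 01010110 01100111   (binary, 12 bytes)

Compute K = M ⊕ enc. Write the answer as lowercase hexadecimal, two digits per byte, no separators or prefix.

af3631f0d21d476372f9c8c3

Since enc = M ⊕ K, XORing both sides with M gives K = M ⊕ enc.
bc XOR 13 = af
c9 XOR ff = 36
ec XOR dd = 31
91 XOR 61 = f0
9e XOR 4c = d2
f4 XOR e9 = 1d
08 XOR 4f = 47
91 XOR f2 = 63
e6 XOR 94 = 72
6a XOR 93 = f9
9e XOR 56 = c8
a4 XOR 67 = c3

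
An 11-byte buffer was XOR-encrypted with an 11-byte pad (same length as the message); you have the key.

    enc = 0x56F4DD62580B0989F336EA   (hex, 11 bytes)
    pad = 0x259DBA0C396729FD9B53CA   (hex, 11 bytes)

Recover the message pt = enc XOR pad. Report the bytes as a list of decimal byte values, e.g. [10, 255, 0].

byte 0:  86 XOR  37 = 115
byte 1: 244 XOR 157 = 105
byte 2: 221 XOR 186 = 103
byte 3:  98 XOR  12 = 110
byte 4:  88 XOR  57 =  97
byte 5:  11 XOR 103 = 108
byte 6:   9 XOR  41 =  32
byte 7: 137 XOR 253 = 116
byte 8: 243 XOR 155 = 104
byte 9:  54 XOR  83 = 101
byte 10: 234 XOR 202 =  32

[115, 105, 103, 110, 97, 108, 32, 116, 104, 101, 32]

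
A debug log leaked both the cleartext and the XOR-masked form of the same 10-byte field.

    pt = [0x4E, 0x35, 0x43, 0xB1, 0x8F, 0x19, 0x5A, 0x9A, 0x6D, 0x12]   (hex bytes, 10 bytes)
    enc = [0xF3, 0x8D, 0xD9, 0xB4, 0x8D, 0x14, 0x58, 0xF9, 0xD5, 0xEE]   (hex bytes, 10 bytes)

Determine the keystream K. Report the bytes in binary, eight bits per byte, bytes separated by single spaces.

Since enc = pt ⊕ K, XORing both sides with pt gives K = pt ⊕ enc.
4e XOR f3 = bd
35 XOR 8d = b8
43 XOR d9 = 9a
b1 XOR b4 = 05
8f XOR 8d = 02
19 XOR 14 = 0d
5a XOR 58 = 02
9a XOR f9 = 63
6d XOR d5 = b8
12 XOR ee = fc

10111101 10111000 10011010 00000101 00000010 00001101 00000010 01100011 10111000 11111100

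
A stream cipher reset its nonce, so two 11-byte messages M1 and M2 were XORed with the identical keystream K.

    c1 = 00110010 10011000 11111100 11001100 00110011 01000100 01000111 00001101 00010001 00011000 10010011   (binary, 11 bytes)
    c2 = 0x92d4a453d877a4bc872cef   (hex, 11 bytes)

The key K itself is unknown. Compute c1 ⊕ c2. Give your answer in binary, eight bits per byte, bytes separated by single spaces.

10100000 01001100 01011000 10011111 11101011 00110011 11100011 10110001 10010110 00110100 01111100

c1 ⊕ c2 = (M1 ⊕ K) ⊕ (M2 ⊕ K) = M1 ⊕ M2 — the shared key cancels under XOR.
32 ⊕ 92 = a0
98 ⊕ d4 = 4c
fc ⊕ a4 = 58
cc ⊕ 53 = 9f
33 ⊕ d8 = eb
44 ⊕ 77 = 33
47 ⊕ a4 = e3
0d ⊕ bc = b1
11 ⊕ 87 = 96
18 ⊕ 2c = 34
93 ⊕ ef = 7c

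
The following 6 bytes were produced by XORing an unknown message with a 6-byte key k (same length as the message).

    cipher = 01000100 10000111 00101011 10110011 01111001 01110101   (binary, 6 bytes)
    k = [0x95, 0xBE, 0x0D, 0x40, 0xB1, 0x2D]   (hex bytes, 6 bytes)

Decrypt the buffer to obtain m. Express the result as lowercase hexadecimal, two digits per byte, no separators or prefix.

XOR is its own inverse, so applying the key byte-wise gives the result directly.
byte 0: 44 ^ 95 = d1
byte 1: 87 ^ be = 39
byte 2: 2b ^ 0d = 26
byte 3: b3 ^ 40 = f3
byte 4: 79 ^ b1 = c8
byte 5: 75 ^ 2d = 58

d13926f3c858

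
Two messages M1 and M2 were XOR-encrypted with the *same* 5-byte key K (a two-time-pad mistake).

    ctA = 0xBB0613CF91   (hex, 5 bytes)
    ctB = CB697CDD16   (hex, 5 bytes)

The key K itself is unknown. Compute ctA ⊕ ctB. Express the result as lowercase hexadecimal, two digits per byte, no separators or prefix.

706f6f1287

ctA ⊕ ctB = (M1 ⊕ K) ⊕ (M2 ⊕ K) = M1 ⊕ M2 — the shared key cancels under XOR.
byte 0: 187 ⊕ 203 = 112
byte 1:   6 ⊕ 105 = 111
byte 2:  19 ⊕ 124 = 111
byte 3: 207 ⊕ 221 =  18
byte 4: 145 ⊕  22 = 135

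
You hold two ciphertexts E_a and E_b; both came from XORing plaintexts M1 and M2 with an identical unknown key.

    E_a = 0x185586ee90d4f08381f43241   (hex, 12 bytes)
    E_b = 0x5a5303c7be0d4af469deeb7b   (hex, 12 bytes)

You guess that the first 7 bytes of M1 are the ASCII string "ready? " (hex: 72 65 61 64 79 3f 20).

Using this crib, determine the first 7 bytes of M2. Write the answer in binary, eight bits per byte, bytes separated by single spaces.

00110000 01100011 11100100 01001101 01010111 11100110 10011010

First, E_a ⊕ E_b = (M1 ⊕ K) ⊕ (M2 ⊕ K) = M1 ⊕ M2, so the key drops out. Then M2 = (M1 ⊕ M2) ⊕ M1 over the first 7 bytes.
byte 0: (18 ^ 5a) ^ 72 = 42 ^ 72 = 30
byte 1: (55 ^ 53) ^ 65 = 06 ^ 65 = 63
byte 2: (86 ^ 03) ^ 61 = 85 ^ 61 = e4
byte 3: (ee ^ c7) ^ 64 = 29 ^ 64 = 4d
byte 4: (90 ^ be) ^ 79 = 2e ^ 79 = 57
byte 5: (d4 ^ 0d) ^ 3f = d9 ^ 3f = e6
byte 6: (f0 ^ 4a) ^ 20 = ba ^ 20 = 9a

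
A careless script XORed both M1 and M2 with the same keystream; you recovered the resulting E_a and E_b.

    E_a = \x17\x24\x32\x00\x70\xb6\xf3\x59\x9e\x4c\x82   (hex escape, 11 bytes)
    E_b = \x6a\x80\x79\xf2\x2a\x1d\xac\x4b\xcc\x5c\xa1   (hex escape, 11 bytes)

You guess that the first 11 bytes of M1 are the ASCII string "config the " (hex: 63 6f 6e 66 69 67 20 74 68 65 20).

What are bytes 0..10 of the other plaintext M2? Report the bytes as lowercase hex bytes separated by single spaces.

First, E_a ⊕ E_b = (M1 ⊕ K) ⊕ (M2 ⊕ K) = M1 ⊕ M2, so the key drops out. Then M2 = (M1 ⊕ M2) ⊕ M1 over the first 11 bytes.
byte 0: (17 ⊕ 6a) ⊕ 63 = 7d ⊕ 63 = 1e
byte 1: (24 ⊕ 80) ⊕ 6f = a4 ⊕ 6f = cb
byte 2: (32 ⊕ 79) ⊕ 6e = 4b ⊕ 6e = 25
byte 3: (00 ⊕ f2) ⊕ 66 = f2 ⊕ 66 = 94
byte 4: (70 ⊕ 2a) ⊕ 69 = 5a ⊕ 69 = 33
byte 5: (b6 ⊕ 1d) ⊕ 67 = ab ⊕ 67 = cc
byte 6: (f3 ⊕ ac) ⊕ 20 = 5f ⊕ 20 = 7f
byte 7: (59 ⊕ 4b) ⊕ 74 = 12 ⊕ 74 = 66
byte 8: (9e ⊕ cc) ⊕ 68 = 52 ⊕ 68 = 3a
byte 9: (4c ⊕ 5c) ⊕ 65 = 10 ⊕ 65 = 75
byte 10: (82 ⊕ a1) ⊕ 20 = 23 ⊕ 20 = 03

1e cb 25 94 33 cc 7f 66 3a 75 03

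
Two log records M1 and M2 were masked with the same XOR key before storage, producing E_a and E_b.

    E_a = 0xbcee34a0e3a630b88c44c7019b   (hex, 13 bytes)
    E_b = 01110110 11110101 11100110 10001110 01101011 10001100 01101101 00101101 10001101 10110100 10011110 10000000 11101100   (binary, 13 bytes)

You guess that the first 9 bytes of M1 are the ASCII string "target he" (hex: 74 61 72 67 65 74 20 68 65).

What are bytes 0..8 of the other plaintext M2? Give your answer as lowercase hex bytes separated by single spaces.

be 7a a0 49 ed 5e 7d fd 64

First, E_a ⊕ E_b = (M1 ⊕ K) ⊕ (M2 ⊕ K) = M1 ⊕ M2, so the key drops out. Then M2 = (M1 ⊕ M2) ⊕ M1 over the first 9 bytes.
byte 0: (bc XOR 76) XOR 74 = ca XOR 74 = be
byte 1: (ee XOR f5) XOR 61 = 1b XOR 61 = 7a
byte 2: (34 XOR e6) XOR 72 = d2 XOR 72 = a0
byte 3: (a0 XOR 8e) XOR 67 = 2e XOR 67 = 49
byte 4: (e3 XOR 6b) XOR 65 = 88 XOR 65 = ed
byte 5: (a6 XOR 8c) XOR 74 = 2a XOR 74 = 5e
byte 6: (30 XOR 6d) XOR 20 = 5d XOR 20 = 7d
byte 7: (b8 XOR 2d) XOR 68 = 95 XOR 68 = fd
byte 8: (8c XOR 8d) XOR 65 = 01 XOR 65 = 64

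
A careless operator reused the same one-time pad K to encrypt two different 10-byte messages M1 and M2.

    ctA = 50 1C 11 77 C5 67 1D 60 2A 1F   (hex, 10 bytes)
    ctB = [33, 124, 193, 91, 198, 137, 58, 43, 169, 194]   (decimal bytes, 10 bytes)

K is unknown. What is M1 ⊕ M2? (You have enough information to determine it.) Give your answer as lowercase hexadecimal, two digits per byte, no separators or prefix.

ctA ⊕ ctB = (M1 ⊕ K) ⊕ (M2 ⊕ K) = M1 ⊕ M2 — the shared key cancels under XOR.
50 xor 21 = 71
1c xor 7c = 60
11 xor c1 = d0
77 xor 5b = 2c
c5 xor c6 = 03
67 xor 89 = ee
1d xor 3a = 27
60 xor 2b = 4b
2a xor a9 = 83
1f xor c2 = dd

7160d02c03ee274b83dd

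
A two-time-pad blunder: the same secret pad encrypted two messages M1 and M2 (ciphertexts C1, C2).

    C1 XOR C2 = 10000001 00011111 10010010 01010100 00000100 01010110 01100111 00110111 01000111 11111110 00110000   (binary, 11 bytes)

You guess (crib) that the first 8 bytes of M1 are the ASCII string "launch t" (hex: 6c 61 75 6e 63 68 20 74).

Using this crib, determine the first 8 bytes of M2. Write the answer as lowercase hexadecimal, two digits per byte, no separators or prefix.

Since C1 ⊕ C2 = M1 ⊕ M2, XORing with the guessed M1 bytes yields the corresponding M2 bytes: M2 = (C1 ⊕ C2) ⊕ M1.
81 XOR 6c = ed
1f XOR 61 = 7e
92 XOR 75 = e7
54 XOR 6e = 3a
04 XOR 63 = 67
56 XOR 68 = 3e
67 XOR 20 = 47
37 XOR 74 = 43

ed7ee73a673e4743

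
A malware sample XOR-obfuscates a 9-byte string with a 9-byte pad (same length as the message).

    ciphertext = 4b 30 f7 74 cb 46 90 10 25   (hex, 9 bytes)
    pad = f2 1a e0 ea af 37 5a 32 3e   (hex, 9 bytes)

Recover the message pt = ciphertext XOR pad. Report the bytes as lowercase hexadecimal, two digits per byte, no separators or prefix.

b92a179e6471ca221b

byte 0:  75 XOR 242 = 185
byte 1:  48 XOR  26 =  42
byte 2: 247 XOR 224 =  23
byte 3: 116 XOR 234 = 158
byte 4: 203 XOR 175 = 100
byte 5:  70 XOR  55 = 113
byte 6: 144 XOR  90 = 202
byte 7:  16 XOR  50 =  34
byte 8:  37 XOR  62 =  27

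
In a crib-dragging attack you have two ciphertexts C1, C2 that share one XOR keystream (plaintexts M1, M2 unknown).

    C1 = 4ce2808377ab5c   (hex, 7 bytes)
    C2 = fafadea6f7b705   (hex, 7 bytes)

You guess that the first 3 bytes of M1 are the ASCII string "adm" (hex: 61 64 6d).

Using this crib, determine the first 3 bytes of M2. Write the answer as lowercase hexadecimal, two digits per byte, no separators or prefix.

First, C1 ⊕ C2 = (M1 ⊕ K) ⊕ (M2 ⊕ K) = M1 ⊕ M2, so the key drops out. Then M2 = (M1 ⊕ M2) ⊕ M1 over the first 3 bytes.
byte 0: (4c XOR fa) XOR 61 = b6 XOR 61 = d7
byte 1: (e2 XOR fa) XOR 64 = 18 XOR 64 = 7c
byte 2: (80 XOR de) XOR 6d = 5e XOR 6d = 33

d77c33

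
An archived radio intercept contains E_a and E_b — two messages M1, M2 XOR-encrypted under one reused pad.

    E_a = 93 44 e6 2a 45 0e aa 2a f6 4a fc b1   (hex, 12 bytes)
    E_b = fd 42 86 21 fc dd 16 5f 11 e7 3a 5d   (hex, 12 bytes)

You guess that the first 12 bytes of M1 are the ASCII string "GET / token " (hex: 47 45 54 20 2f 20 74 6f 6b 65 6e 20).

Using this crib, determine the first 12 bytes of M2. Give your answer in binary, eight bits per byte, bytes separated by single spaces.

First, E_a ⊕ E_b = (M1 ⊕ K) ⊕ (M2 ⊕ K) = M1 ⊕ M2, so the key drops out. Then M2 = (M1 ⊕ M2) ⊕ M1 over the first 12 bytes.
byte 0: (93 xor fd) xor 47 = 6e xor 47 = 29
byte 1: (44 xor 42) xor 45 = 06 xor 45 = 43
byte 2: (e6 xor 86) xor 54 = 60 xor 54 = 34
byte 3: (2a xor 21) xor 20 = 0b xor 20 = 2b
byte 4: (45 xor fc) xor 2f = b9 xor 2f = 96
byte 5: (0e xor dd) xor 20 = d3 xor 20 = f3
byte 6: (aa xor 16) xor 74 = bc xor 74 = c8
byte 7: (2a xor 5f) xor 6f = 75 xor 6f = 1a
byte 8: (f6 xor 11) xor 6b = e7 xor 6b = 8c
byte 9: (4a xor e7) xor 65 = ad xor 65 = c8
byte 10: (fc xor 3a) xor 6e = c6 xor 6e = a8
byte 11: (b1 xor 5d) xor 20 = ec xor 20 = cc

00101001 01000011 00110100 00101011 10010110 11110011 11001000 00011010 10001100 11001000 10101000 11001100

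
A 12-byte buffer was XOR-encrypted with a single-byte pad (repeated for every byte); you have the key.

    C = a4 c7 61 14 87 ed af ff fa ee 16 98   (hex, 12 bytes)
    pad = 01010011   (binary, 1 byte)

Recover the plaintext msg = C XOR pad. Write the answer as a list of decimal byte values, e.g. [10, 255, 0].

The 1-byte key repeats, so the effective keystream is 53 53 53 53 53 53 53 53 53 53 53 53.
byte 0: a4 xor 53 = f7
byte 1: c7 xor 53 = 94
byte 2: 61 xor 53 = 32
byte 3: 14 xor 53 = 47
byte 4: 87 xor 53 = d4
byte 5: ed xor 53 = be
byte 6: af xor 53 = fc
byte 7: ff xor 53 = ac
byte 8: fa xor 53 = a9
byte 9: ee xor 53 = bd
byte 10: 16 xor 53 = 45
byte 11: 98 xor 53 = cb

[247, 148, 50, 71, 212, 190, 252, 172, 169, 189, 69, 203]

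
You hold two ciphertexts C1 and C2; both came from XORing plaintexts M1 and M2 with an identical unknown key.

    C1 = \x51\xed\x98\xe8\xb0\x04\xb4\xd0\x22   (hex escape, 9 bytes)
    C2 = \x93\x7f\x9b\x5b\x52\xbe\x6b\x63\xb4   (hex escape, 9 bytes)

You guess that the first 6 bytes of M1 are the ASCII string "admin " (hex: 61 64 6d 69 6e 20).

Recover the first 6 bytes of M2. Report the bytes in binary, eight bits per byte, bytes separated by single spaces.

10100011 11110110 01101110 11011010 10001100 10011010

First, C1 ⊕ C2 = (M1 ⊕ K) ⊕ (M2 ⊕ K) = M1 ⊕ M2, so the key drops out. Then M2 = (M1 ⊕ M2) ⊕ M1 over the first 6 bytes.
byte 0: (51 xor 93) xor 61 = c2 xor 61 = a3
byte 1: (ed xor 7f) xor 64 = 92 xor 64 = f6
byte 2: (98 xor 9b) xor 6d = 03 xor 6d = 6e
byte 3: (e8 xor 5b) xor 69 = b3 xor 69 = da
byte 4: (b0 xor 52) xor 6e = e2 xor 6e = 8c
byte 5: (04 xor be) xor 20 = ba xor 20 = 9a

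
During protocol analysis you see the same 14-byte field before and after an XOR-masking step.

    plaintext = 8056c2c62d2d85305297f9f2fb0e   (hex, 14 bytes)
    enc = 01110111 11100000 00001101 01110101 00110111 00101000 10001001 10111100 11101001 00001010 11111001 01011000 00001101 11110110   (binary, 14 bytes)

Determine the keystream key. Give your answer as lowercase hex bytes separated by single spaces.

Since enc = plaintext ⊕ key, XORing both sides with plaintext gives key = plaintext ⊕ enc.
80 xor 77 = f7
56 xor e0 = b6
c2 xor 0d = cf
c6 xor 75 = b3
2d xor 37 = 1a
2d xor 28 = 05
85 xor 89 = 0c
30 xor bc = 8c
52 xor e9 = bb
97 xor 0a = 9d
f9 xor f9 = 00
f2 xor 58 = aa
fb xor 0d = f6
0e xor f6 = f8

f7 b6 cf b3 1a 05 0c 8c bb 9d 00 aa f6 f8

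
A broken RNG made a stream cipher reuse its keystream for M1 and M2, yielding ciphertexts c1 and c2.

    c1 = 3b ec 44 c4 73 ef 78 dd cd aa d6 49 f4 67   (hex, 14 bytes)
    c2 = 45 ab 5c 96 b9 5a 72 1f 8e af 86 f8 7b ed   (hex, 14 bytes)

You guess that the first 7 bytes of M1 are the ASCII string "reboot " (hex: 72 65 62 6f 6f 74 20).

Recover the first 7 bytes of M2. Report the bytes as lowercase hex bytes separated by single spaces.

0c 22 7a 3d a5 c1 2a

First, c1 ⊕ c2 = (M1 ⊕ K) ⊕ (M2 ⊕ K) = M1 ⊕ M2, so the key drops out. Then M2 = (M1 ⊕ M2) ⊕ M1 over the first 7 bytes.
byte 0: (3b xor 45) xor 72 = 7e xor 72 = 0c
byte 1: (ec xor ab) xor 65 = 47 xor 65 = 22
byte 2: (44 xor 5c) xor 62 = 18 xor 62 = 7a
byte 3: (c4 xor 96) xor 6f = 52 xor 6f = 3d
byte 4: (73 xor b9) xor 6f = ca xor 6f = a5
byte 5: (ef xor 5a) xor 74 = b5 xor 74 = c1
byte 6: (78 xor 72) xor 20 = 0a xor 20 = 2a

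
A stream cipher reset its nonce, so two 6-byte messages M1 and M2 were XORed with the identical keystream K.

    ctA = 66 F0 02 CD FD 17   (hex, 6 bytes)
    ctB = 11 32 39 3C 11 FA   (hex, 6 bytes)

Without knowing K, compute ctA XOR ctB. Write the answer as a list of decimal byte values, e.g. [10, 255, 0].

[119, 194, 59, 241, 236, 237]

ctA ⊕ ctB = (M1 ⊕ K) ⊕ (M2 ⊕ K) = M1 ⊕ M2 — the shared key cancels under XOR.
66 ^ 11 = 77
f0 ^ 32 = c2
02 ^ 39 = 3b
cd ^ 3c = f1
fd ^ 11 = ec
17 ^ fa = ed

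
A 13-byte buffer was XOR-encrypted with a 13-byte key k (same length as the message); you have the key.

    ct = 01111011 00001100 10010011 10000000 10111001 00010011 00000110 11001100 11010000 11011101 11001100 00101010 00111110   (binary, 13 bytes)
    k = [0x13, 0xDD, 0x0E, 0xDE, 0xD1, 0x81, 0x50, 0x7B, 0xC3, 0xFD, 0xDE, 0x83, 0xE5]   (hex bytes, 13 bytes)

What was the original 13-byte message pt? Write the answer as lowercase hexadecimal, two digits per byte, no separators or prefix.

123 xor  19 = 104
 12 xor 221 = 209
147 xor  14 = 157
128 xor 222 =  94
185 xor 209 = 104
 19 xor 129 = 146
  6 xor  80 =  86
204 xor 123 = 183
208 xor 195 =  19
221 xor 253 =  32
204 xor 222 =  18
 42 xor 131 = 169
 62 xor 229 = 219

68d19d5e689256b7132012a9db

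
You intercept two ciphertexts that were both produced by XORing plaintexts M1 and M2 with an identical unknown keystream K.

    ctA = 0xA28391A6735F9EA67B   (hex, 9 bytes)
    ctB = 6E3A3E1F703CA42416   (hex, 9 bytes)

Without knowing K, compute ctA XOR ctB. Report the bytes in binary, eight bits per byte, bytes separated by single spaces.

11001100 10111001 10101111 10111001 00000011 01100011 00111010 10000010 01101101

ctA ⊕ ctB = (M1 ⊕ K) ⊕ (M2 ⊕ K) = M1 ⊕ M2 — the shared key cancels under XOR.
a2 XOR 6e = cc
83 XOR 3a = b9
91 XOR 3e = af
a6 XOR 1f = b9
73 XOR 70 = 03
5f XOR 3c = 63
9e XOR a4 = 3a
a6 XOR 24 = 82
7b XOR 16 = 6d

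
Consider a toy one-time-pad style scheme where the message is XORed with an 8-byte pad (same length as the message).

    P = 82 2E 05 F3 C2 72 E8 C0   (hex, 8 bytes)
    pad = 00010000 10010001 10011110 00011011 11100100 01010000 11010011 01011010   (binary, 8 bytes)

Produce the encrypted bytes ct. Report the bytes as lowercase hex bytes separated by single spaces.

82 XOR 10 = 92
2e XOR 91 = bf
05 XOR 9e = 9b
f3 XOR 1b = e8
c2 XOR e4 = 26
72 XOR 50 = 22
e8 XOR d3 = 3b
c0 XOR 5a = 9a

92 bf 9b e8 26 22 3b 9a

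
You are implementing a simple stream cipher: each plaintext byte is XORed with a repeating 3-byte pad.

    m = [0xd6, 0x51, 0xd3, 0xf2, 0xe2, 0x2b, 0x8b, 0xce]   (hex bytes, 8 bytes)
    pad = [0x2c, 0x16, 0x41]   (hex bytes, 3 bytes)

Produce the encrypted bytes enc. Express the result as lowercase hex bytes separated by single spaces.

fa 47 92 de f4 6a a7 d8

The 3-byte key repeats, so the effective keystream is 2c 16 41 2c 16 41 2c 16.
byte 0: 11010110 XOR 00101100 = 11111010
byte 1: 01010001 XOR 00010110 = 01000111
byte 2: 11010011 XOR 01000001 = 10010010
byte 3: 11110010 XOR 00101100 = 11011110
byte 4: 11100010 XOR 00010110 = 11110100
byte 5: 00101011 XOR 01000001 = 01101010
byte 6: 10001011 XOR 00101100 = 10100111
byte 7: 11001110 XOR 00010110 = 11011000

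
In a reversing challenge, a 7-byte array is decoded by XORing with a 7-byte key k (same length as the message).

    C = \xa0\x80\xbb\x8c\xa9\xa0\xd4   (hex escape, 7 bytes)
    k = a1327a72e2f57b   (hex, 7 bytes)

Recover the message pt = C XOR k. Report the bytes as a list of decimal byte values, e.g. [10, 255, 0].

XOR is its own inverse, so applying the key byte-wise gives the result directly.
a0 XOR a1 = 01
80 XOR 32 = b2
bb XOR 7a = c1
8c XOR 72 = fe
a9 XOR e2 = 4b
a0 XOR f5 = 55
d4 XOR 7b = af

[1, 178, 193, 254, 75, 85, 175]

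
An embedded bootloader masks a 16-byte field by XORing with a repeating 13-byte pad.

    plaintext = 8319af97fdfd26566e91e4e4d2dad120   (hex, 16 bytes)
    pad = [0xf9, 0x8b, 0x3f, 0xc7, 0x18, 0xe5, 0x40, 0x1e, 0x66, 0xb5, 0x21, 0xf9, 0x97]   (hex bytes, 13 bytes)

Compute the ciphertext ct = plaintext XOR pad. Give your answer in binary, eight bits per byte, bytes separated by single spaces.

01111010 10010010 10010000 01010000 11100101 00011000 01100110 01001000 00001000 00100100 11000101 00011101 01000101 00100011 01011010 00011111

The 13-byte key repeats, so the effective keystream is f9 8b 3f c7 18 e5 40 1e 66 b5 21 f9 97 f9 8b 3f.
byte 0: 83 ^ f9 = 7a
byte 1: 19 ^ 8b = 92
byte 2: af ^ 3f = 90
byte 3: 97 ^ c7 = 50
byte 4: fd ^ 18 = e5
byte 5: fd ^ e5 = 18
byte 6: 26 ^ 40 = 66
byte 7: 56 ^ 1e = 48
byte 8: 6e ^ 66 = 08
byte 9: 91 ^ b5 = 24
byte 10: e4 ^ 21 = c5
byte 11: e4 ^ f9 = 1d
byte 12: d2 ^ 97 = 45
byte 13: da ^ f9 = 23
byte 14: d1 ^ 8b = 5a
byte 15: 20 ^ 3f = 1f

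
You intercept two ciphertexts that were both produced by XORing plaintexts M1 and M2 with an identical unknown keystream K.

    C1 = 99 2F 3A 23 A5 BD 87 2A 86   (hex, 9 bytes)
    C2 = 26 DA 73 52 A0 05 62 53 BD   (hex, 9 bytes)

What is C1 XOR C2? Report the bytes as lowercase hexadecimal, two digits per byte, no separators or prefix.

C1 ⊕ C2 = (M1 ⊕ K) ⊕ (M2 ⊕ K) = M1 ⊕ M2 — the shared key cancels under XOR.
byte 0: 99 XOR 26 = bf
byte 1: 2f XOR da = f5
byte 2: 3a XOR 73 = 49
byte 3: 23 XOR 52 = 71
byte 4: a5 XOR a0 = 05
byte 5: bd XOR 05 = b8
byte 6: 87 XOR 62 = e5
byte 7: 2a XOR 53 = 79
byte 8: 86 XOR bd = 3b

bff5497105b8e5793b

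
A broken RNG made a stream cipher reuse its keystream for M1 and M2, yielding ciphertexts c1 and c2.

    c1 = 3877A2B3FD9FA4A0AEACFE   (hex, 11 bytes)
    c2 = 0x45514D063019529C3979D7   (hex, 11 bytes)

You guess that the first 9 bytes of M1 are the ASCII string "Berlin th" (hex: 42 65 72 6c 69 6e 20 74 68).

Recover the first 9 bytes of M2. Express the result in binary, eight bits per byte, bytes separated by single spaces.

00111111 01000011 10011101 11011001 10100100 11101000 11010110 01001000 11111111

First, c1 ⊕ c2 = (M1 ⊕ K) ⊕ (M2 ⊕ K) = M1 ⊕ M2, so the key drops out. Then M2 = (M1 ⊕ M2) ⊕ M1 over the first 9 bytes.
byte 0: (38 xor 45) xor 42 = 7d xor 42 = 3f
byte 1: (77 xor 51) xor 65 = 26 xor 65 = 43
byte 2: (a2 xor 4d) xor 72 = ef xor 72 = 9d
byte 3: (b3 xor 06) xor 6c = b5 xor 6c = d9
byte 4: (fd xor 30) xor 69 = cd xor 69 = a4
byte 5: (9f xor 19) xor 6e = 86 xor 6e = e8
byte 6: (a4 xor 52) xor 20 = f6 xor 20 = d6
byte 7: (a0 xor 9c) xor 74 = 3c xor 74 = 48
byte 8: (ae xor 39) xor 68 = 97 xor 68 = ff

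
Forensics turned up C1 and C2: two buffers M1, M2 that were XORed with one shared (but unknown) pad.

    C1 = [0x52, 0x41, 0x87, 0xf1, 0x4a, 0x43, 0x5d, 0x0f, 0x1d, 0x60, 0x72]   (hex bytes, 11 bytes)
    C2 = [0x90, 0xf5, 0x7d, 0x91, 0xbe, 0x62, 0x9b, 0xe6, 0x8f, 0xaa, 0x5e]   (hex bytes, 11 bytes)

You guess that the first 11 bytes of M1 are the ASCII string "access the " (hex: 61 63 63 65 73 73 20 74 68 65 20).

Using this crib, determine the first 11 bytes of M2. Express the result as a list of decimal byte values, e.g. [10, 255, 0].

[163, 215, 153, 5, 135, 82, 230, 157, 250, 175, 12]

First, C1 ⊕ C2 = (M1 ⊕ K) ⊕ (M2 ⊕ K) = M1 ⊕ M2, so the key drops out. Then M2 = (M1 ⊕ M2) ⊕ M1 over the first 11 bytes.
byte 0: (52 ⊕ 90) ⊕ 61 = c2 ⊕ 61 = a3
byte 1: (41 ⊕ f5) ⊕ 63 = b4 ⊕ 63 = d7
byte 2: (87 ⊕ 7d) ⊕ 63 = fa ⊕ 63 = 99
byte 3: (f1 ⊕ 91) ⊕ 65 = 60 ⊕ 65 = 05
byte 4: (4a ⊕ be) ⊕ 73 = f4 ⊕ 73 = 87
byte 5: (43 ⊕ 62) ⊕ 73 = 21 ⊕ 73 = 52
byte 6: (5d ⊕ 9b) ⊕ 20 = c6 ⊕ 20 = e6
byte 7: (0f ⊕ e6) ⊕ 74 = e9 ⊕ 74 = 9d
byte 8: (1d ⊕ 8f) ⊕ 68 = 92 ⊕ 68 = fa
byte 9: (60 ⊕ aa) ⊕ 65 = ca ⊕ 65 = af
byte 10: (72 ⊕ 5e) ⊕ 20 = 2c ⊕ 20 = 0c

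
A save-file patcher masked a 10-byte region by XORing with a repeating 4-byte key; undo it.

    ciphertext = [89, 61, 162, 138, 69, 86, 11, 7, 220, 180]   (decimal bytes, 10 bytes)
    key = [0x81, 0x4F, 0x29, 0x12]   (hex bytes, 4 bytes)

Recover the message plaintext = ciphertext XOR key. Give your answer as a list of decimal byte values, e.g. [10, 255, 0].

[216, 114, 139, 152, 196, 25, 34, 21, 93, 251]

The 4-byte key repeats, so the effective keystream is 81 4f 29 12 81 4f 29 12 81 4f.
byte 0: 01011001 XOR 10000001 = 11011000
byte 1: 00111101 XOR 01001111 = 01110010
byte 2: 10100010 XOR 00101001 = 10001011
byte 3: 10001010 XOR 00010010 = 10011000
byte 4: 01000101 XOR 10000001 = 11000100
byte 5: 01010110 XOR 01001111 = 00011001
byte 6: 00001011 XOR 00101001 = 00100010
byte 7: 00000111 XOR 00010010 = 00010101
byte 8: 11011100 XOR 10000001 = 01011101
byte 9: 10110100 XOR 01001111 = 11111011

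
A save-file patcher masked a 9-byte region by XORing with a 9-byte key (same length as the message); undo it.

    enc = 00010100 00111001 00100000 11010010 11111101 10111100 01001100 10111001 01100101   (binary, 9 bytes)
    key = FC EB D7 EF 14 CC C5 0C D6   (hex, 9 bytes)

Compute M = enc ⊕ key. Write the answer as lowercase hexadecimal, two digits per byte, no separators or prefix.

byte 0: 14 xor fc = e8
byte 1: 39 xor eb = d2
byte 2: 20 xor d7 = f7
byte 3: d2 xor ef = 3d
byte 4: fd xor 14 = e9
byte 5: bc xor cc = 70
byte 6: 4c xor c5 = 89
byte 7: b9 xor 0c = b5
byte 8: 65 xor d6 = b3

e8d2f73de97089b5b3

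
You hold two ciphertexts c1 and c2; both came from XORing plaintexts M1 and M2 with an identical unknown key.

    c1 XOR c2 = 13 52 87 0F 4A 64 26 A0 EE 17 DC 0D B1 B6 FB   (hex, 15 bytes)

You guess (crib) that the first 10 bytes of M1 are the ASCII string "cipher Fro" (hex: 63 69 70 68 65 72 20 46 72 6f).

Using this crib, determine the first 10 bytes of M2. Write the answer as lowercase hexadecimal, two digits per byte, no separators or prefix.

Since c1 ⊕ c2 = M1 ⊕ M2, XORing with the guessed M1 bytes yields the corresponding M2 bytes: M2 = (c1 ⊕ c2) ⊕ M1.
13 ⊕ 63 = 70
52 ⊕ 69 = 3b
87 ⊕ 70 = f7
0f ⊕ 68 = 67
4a ⊕ 65 = 2f
64 ⊕ 72 = 16
26 ⊕ 20 = 06
a0 ⊕ 46 = e6
ee ⊕ 72 = 9c
17 ⊕ 6f = 78

703bf7672f1606e69c78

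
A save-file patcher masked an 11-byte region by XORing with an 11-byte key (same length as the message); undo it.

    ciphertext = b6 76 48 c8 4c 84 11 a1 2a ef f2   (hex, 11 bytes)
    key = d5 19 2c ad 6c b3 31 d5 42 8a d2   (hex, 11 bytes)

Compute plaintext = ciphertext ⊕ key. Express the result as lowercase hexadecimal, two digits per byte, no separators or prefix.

XOR is its own inverse, so applying the key byte-wise gives the result directly.
10110110 ^ 11010101 = 01100011
01110110 ^ 00011001 = 01101111
01001000 ^ 00101100 = 01100100
11001000 ^ 10101101 = 01100101
01001100 ^ 01101100 = 00100000
10000100 ^ 10110011 = 00110111
00010001 ^ 00110001 = 00100000
10100001 ^ 11010101 = 01110100
00101010 ^ 01000010 = 01101000
11101111 ^ 10001010 = 01100101
11110010 ^ 11010010 = 00100000

636f646520372074686520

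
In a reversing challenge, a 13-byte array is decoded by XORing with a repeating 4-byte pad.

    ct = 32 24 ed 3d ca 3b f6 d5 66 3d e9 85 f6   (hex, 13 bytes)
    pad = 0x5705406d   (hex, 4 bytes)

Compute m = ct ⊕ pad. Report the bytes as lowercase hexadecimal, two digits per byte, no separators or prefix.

The 4-byte key repeats, so the effective keystream is 57 05 40 6d 57 05 40 6d 57 05 40 6d 57.
byte 0: 32 ^ 57 = 65
byte 1: 24 ^ 05 = 21
byte 2: ed ^ 40 = ad
byte 3: 3d ^ 6d = 50
byte 4: ca ^ 57 = 9d
byte 5: 3b ^ 05 = 3e
byte 6: f6 ^ 40 = b6
byte 7: d5 ^ 6d = b8
byte 8: 66 ^ 57 = 31
byte 9: 3d ^ 05 = 38
byte 10: e9 ^ 40 = a9
byte 11: 85 ^ 6d = e8
byte 12: f6 ^ 57 = a1

6521ad509d3eb6b83138a9e8a1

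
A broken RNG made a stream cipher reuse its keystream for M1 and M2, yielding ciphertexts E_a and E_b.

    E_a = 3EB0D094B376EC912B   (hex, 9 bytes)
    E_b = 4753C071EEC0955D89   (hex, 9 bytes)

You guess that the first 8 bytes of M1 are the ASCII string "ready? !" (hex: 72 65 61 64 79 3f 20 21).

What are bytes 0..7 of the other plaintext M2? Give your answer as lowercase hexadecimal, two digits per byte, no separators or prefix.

First, E_a ⊕ E_b = (M1 ⊕ K) ⊕ (M2 ⊕ K) = M1 ⊕ M2, so the key drops out. Then M2 = (M1 ⊕ M2) ⊕ M1 over the first 8 bytes.
byte 0: (3e ^ 47) ^ 72 = 79 ^ 72 = 0b
byte 1: (b0 ^ 53) ^ 65 = e3 ^ 65 = 86
byte 2: (d0 ^ c0) ^ 61 = 10 ^ 61 = 71
byte 3: (94 ^ 71) ^ 64 = e5 ^ 64 = 81
byte 4: (b3 ^ ee) ^ 79 = 5d ^ 79 = 24
byte 5: (76 ^ c0) ^ 3f = b6 ^ 3f = 89
byte 6: (ec ^ 95) ^ 20 = 79 ^ 20 = 59
byte 7: (91 ^ 5d) ^ 21 = cc ^ 21 = ed

0b867181248959ed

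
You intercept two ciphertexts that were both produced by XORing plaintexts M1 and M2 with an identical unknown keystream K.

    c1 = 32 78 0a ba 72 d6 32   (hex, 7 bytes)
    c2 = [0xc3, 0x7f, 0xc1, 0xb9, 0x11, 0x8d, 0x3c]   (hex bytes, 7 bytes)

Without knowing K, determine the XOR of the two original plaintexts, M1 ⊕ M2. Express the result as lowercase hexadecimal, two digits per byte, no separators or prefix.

f107cb03635b0e

c1 ⊕ c2 = (M1 ⊕ K) ⊕ (M2 ⊕ K) = M1 ⊕ M2 — the shared key cancels under XOR.
byte 0: 32 ^ c3 = f1
byte 1: 78 ^ 7f = 07
byte 2: 0a ^ c1 = cb
byte 3: ba ^ b9 = 03
byte 4: 72 ^ 11 = 63
byte 5: d6 ^ 8d = 5b
byte 6: 32 ^ 3c = 0e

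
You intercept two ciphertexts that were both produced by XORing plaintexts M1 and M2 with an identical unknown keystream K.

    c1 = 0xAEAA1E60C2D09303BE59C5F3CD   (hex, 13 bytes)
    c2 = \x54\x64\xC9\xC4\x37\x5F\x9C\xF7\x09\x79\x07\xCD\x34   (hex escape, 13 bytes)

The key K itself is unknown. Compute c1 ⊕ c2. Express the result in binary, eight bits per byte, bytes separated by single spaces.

11111010 11001110 11010111 10100100 11110101 10001111 00001111 11110100 10110111 00100000 11000010 00111110 11111001

c1 ⊕ c2 = (M1 ⊕ K) ⊕ (M2 ⊕ K) = M1 ⊕ M2 — the shared key cancels under XOR.
byte 0: 10101110 XOR 01010100 = 11111010
byte 1: 10101010 XOR 01100100 = 11001110
byte 2: 00011110 XOR 11001001 = 11010111
byte 3: 01100000 XOR 11000100 = 10100100
byte 4: 11000010 XOR 00110111 = 11110101
byte 5: 11010000 XOR 01011111 = 10001111
byte 6: 10010011 XOR 10011100 = 00001111
byte 7: 00000011 XOR 11110111 = 11110100
byte 8: 10111110 XOR 00001001 = 10110111
byte 9: 01011001 XOR 01111001 = 00100000
byte 10: 11000101 XOR 00000111 = 11000010
byte 11: 11110011 XOR 11001101 = 00111110
byte 12: 11001101 XOR 00110100 = 11111001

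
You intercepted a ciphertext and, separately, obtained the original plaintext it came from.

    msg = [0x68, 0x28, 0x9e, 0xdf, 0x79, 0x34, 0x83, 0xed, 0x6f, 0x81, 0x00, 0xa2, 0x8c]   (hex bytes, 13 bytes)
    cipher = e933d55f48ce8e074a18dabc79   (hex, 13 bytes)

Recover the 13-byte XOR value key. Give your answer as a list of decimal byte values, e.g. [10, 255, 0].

Since cipher = msg ⊕ key, XORing both sides with msg gives key = msg ⊕ cipher.
68 ⊕ e9 = 81
28 ⊕ 33 = 1b
9e ⊕ d5 = 4b
df ⊕ 5f = 80
79 ⊕ 48 = 31
34 ⊕ ce = fa
83 ⊕ 8e = 0d
ed ⊕ 07 = ea
6f ⊕ 4a = 25
81 ⊕ 18 = 99
00 ⊕ da = da
a2 ⊕ bc = 1e
8c ⊕ 79 = f5

[129, 27, 75, 128, 49, 250, 13, 234, 37, 153, 218, 30, 245]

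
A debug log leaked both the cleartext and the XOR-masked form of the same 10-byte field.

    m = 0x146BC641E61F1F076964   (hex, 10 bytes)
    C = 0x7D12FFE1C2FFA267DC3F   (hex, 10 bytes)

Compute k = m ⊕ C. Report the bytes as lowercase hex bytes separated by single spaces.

69 79 39 a0 24 e0 bd 60 b5 5b

Since C = m ⊕ k, XORing both sides with m gives k = m ⊕ C.
14 ⊕ 7d = 69
6b ⊕ 12 = 79
c6 ⊕ ff = 39
41 ⊕ e1 = a0
e6 ⊕ c2 = 24
1f ⊕ ff = e0
1f ⊕ a2 = bd
07 ⊕ 67 = 60
69 ⊕ dc = b5
64 ⊕ 3f = 5b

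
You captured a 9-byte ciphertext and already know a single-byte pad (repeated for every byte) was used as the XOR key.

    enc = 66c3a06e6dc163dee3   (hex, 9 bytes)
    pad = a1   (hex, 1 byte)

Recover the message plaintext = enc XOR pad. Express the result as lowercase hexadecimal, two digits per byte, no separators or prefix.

The 1-byte key repeats, so the effective keystream is a1 a1 a1 a1 a1 a1 a1 a1 a1.
byte 0: 66 XOR a1 = c7
byte 1: c3 XOR a1 = 62
byte 2: a0 XOR a1 = 01
byte 3: 6e XOR a1 = cf
byte 4: 6d XOR a1 = cc
byte 5: c1 XOR a1 = 60
byte 6: 63 XOR a1 = c2
byte 7: de XOR a1 = 7f
byte 8: e3 XOR a1 = 42

c76201cfcc60c27f42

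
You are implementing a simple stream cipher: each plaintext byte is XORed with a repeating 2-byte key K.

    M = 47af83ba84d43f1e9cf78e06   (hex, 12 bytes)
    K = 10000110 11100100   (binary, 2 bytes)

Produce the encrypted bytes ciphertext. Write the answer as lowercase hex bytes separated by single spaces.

c1 4b 05 5e 02 30 b9 fa 1a 13 08 e2

The 2-byte key repeats, so the effective keystream is 86 e4 86 e4 86 e4 86 e4 86 e4 86 e4.
byte 0: 47 ⊕ 86 = c1
byte 1: af ⊕ e4 = 4b
byte 2: 83 ⊕ 86 = 05
byte 3: ba ⊕ e4 = 5e
byte 4: 84 ⊕ 86 = 02
byte 5: d4 ⊕ e4 = 30
byte 6: 3f ⊕ 86 = b9
byte 7: 1e ⊕ e4 = fa
byte 8: 9c ⊕ 86 = 1a
byte 9: f7 ⊕ e4 = 13
byte 10: 8e ⊕ 86 = 08
byte 11: 06 ⊕ e4 = e2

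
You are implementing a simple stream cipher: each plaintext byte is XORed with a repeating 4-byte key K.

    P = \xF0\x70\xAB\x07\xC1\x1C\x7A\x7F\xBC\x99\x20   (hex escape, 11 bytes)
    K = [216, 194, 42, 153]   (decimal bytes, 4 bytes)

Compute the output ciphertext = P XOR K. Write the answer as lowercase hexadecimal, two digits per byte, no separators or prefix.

28b2819e19de50e6645b0a

The 4-byte key repeats, so the effective keystream is d8 c2 2a 99 d8 c2 2a 99 d8 c2 2a.
byte 0: 240 ^ 216 =  40
byte 1: 112 ^ 194 = 178
byte 2: 171 ^  42 = 129
byte 3:   7 ^ 153 = 158
byte 4: 193 ^ 216 =  25
byte 5:  28 ^ 194 = 222
byte 6: 122 ^  42 =  80
byte 7: 127 ^ 153 = 230
byte 8: 188 ^ 216 = 100
byte 9: 153 ^ 194 =  91
byte 10:  32 ^  42 =  10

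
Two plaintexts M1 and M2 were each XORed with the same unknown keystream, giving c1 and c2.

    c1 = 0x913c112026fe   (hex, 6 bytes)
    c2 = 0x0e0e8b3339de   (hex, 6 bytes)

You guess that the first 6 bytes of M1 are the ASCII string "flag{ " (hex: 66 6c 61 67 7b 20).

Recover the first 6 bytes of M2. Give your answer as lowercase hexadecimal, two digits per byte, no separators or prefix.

First, c1 ⊕ c2 = (M1 ⊕ K) ⊕ (M2 ⊕ K) = M1 ⊕ M2, so the key drops out. Then M2 = (M1 ⊕ M2) ⊕ M1 over the first 6 bytes.
byte 0: (91 ⊕ 0e) ⊕ 66 = 9f ⊕ 66 = f9
byte 1: (3c ⊕ 0e) ⊕ 6c = 32 ⊕ 6c = 5e
byte 2: (11 ⊕ 8b) ⊕ 61 = 9a ⊕ 61 = fb
byte 3: (20 ⊕ 33) ⊕ 67 = 13 ⊕ 67 = 74
byte 4: (26 ⊕ 39) ⊕ 7b = 1f ⊕ 7b = 64
byte 5: (fe ⊕ de) ⊕ 20 = 20 ⊕ 20 = 00

f95efb746400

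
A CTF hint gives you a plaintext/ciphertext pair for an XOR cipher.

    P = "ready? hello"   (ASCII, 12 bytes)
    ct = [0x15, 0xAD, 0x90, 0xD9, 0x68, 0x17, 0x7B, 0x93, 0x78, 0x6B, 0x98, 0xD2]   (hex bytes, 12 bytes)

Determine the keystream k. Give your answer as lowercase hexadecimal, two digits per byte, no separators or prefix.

67c8f1bd11285bfb1d07f4bd

Since ct = P ⊕ k, XORing both sides with P gives k = P ⊕ ct.
72 XOR 15 = 67
65 XOR ad = c8
61 XOR 90 = f1
64 XOR d9 = bd
79 XOR 68 = 11
3f XOR 17 = 28
20 XOR 7b = 5b
68 XOR 93 = fb
65 XOR 78 = 1d
6c XOR 6b = 07
6c XOR 98 = f4
6f XOR d2 = bd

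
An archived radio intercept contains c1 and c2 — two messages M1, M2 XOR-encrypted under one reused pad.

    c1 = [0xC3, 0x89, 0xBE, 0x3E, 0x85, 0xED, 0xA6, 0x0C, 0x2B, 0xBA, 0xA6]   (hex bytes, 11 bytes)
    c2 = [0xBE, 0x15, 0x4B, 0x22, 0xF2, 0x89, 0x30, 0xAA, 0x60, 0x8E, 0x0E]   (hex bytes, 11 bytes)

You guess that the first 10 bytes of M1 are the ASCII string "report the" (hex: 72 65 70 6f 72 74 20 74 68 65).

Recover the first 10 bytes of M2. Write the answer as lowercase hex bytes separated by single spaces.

First, c1 ⊕ c2 = (M1 ⊕ K) ⊕ (M2 ⊕ K) = M1 ⊕ M2, so the key drops out. Then M2 = (M1 ⊕ M2) ⊕ M1 over the first 10 bytes.
byte 0: (c3 XOR be) XOR 72 = 7d XOR 72 = 0f
byte 1: (89 XOR 15) XOR 65 = 9c XOR 65 = f9
byte 2: (be XOR 4b) XOR 70 = f5 XOR 70 = 85
byte 3: (3e XOR 22) XOR 6f = 1c XOR 6f = 73
byte 4: (85 XOR f2) XOR 72 = 77 XOR 72 = 05
byte 5: (ed XOR 89) XOR 74 = 64 XOR 74 = 10
byte 6: (a6 XOR 30) XOR 20 = 96 XOR 20 = b6
byte 7: (0c XOR aa) XOR 74 = a6 XOR 74 = d2
byte 8: (2b XOR 60) XOR 68 = 4b XOR 68 = 23
byte 9: (ba XOR 8e) XOR 65 = 34 XOR 65 = 51

0f f9 85 73 05 10 b6 d2 23 51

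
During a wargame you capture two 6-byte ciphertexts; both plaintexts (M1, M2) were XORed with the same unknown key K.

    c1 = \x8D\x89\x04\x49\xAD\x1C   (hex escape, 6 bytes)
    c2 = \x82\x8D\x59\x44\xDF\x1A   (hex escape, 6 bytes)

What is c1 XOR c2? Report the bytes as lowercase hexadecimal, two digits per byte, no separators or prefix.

0f045d0d7206

c1 ⊕ c2 = (M1 ⊕ K) ⊕ (M2 ⊕ K) = M1 ⊕ M2 — the shared key cancels under XOR.
byte 0: 8d XOR 82 = 0f
byte 1: 89 XOR 8d = 04
byte 2: 04 XOR 59 = 5d
byte 3: 49 XOR 44 = 0d
byte 4: ad XOR df = 72
byte 5: 1c XOR 1a = 06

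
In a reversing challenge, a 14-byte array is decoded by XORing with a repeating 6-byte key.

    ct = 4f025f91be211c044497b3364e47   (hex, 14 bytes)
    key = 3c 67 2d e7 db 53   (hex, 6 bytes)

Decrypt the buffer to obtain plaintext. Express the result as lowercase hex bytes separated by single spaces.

73 65 72 76 65 72 20 63 69 70 68 65 72 20

The 6-byte key repeats, so the effective keystream is 3c 67 2d e7 db 53 3c 67 2d e7 db 53 3c 67.
byte 0:  79 XOR  60 = 115
byte 1:   2 XOR 103 = 101
byte 2:  95 XOR  45 = 114
byte 3: 145 XOR 231 = 118
byte 4: 190 XOR 219 = 101
byte 5:  33 XOR  83 = 114
byte 6:  28 XOR  60 =  32
byte 7:   4 XOR 103 =  99
byte 8:  68 XOR  45 = 105
byte 9: 151 XOR 231 = 112
byte 10: 179 XOR 219 = 104
byte 11:  54 XOR  83 = 101
byte 12:  78 XOR  60 = 114
byte 13:  71 XOR 103 =  32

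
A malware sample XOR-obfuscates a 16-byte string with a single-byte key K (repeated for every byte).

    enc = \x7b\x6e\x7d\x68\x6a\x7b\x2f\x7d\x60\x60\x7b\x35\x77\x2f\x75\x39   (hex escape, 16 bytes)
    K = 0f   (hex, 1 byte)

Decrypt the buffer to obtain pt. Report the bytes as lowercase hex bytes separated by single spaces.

The 1-byte key repeats, so the effective keystream is 0f 0f 0f 0f 0f 0f 0f 0f 0f 0f 0f 0f 0f 0f 0f 0f.
byte 0: 7b xor 0f = 74
byte 1: 6e xor 0f = 61
byte 2: 7d xor 0f = 72
byte 3: 68 xor 0f = 67
byte 4: 6a xor 0f = 65
byte 5: 7b xor 0f = 74
byte 6: 2f xor 0f = 20
byte 7: 7d xor 0f = 72
byte 8: 60 xor 0f = 6f
byte 9: 60 xor 0f = 6f
byte 10: 7b xor 0f = 74
byte 11: 35 xor 0f = 3a
byte 12: 77 xor 0f = 78
byte 13: 2f xor 0f = 20
byte 14: 75 xor 0f = 7a
byte 15: 39 xor 0f = 36

74 61 72 67 65 74 20 72 6f 6f 74 3a 78 20 7a 36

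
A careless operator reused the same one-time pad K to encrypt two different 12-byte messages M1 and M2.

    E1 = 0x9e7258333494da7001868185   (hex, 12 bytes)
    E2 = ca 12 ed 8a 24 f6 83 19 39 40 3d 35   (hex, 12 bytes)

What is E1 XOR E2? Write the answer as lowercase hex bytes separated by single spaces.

E1 ⊕ E2 = (M1 ⊕ K) ⊕ (M2 ⊕ K) = M1 ⊕ M2 — the shared key cancels under XOR.
9e xor ca = 54
72 xor 12 = 60
58 xor ed = b5
33 xor 8a = b9
34 xor 24 = 10
94 xor f6 = 62
da xor 83 = 59
70 xor 19 = 69
01 xor 39 = 38
86 xor 40 = c6
81 xor 3d = bc
85 xor 35 = b0

54 60 b5 b9 10 62 59 69 38 c6 bc b0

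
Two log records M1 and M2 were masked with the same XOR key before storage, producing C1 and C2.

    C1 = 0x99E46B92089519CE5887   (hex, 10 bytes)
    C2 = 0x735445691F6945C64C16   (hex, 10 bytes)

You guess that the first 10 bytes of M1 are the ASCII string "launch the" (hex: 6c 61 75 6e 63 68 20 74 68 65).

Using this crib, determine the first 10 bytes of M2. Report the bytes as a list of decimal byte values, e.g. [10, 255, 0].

[134, 209, 91, 149, 116, 148, 124, 124, 124, 244]

First, C1 ⊕ C2 = (M1 ⊕ K) ⊕ (M2 ⊕ K) = M1 ⊕ M2, so the key drops out. Then M2 = (M1 ⊕ M2) ⊕ M1 over the first 10 bytes.
byte 0: (99 xor 73) xor 6c = ea xor 6c = 86
byte 1: (e4 xor 54) xor 61 = b0 xor 61 = d1
byte 2: (6b xor 45) xor 75 = 2e xor 75 = 5b
byte 3: (92 xor 69) xor 6e = fb xor 6e = 95
byte 4: (08 xor 1f) xor 63 = 17 xor 63 = 74
byte 5: (95 xor 69) xor 68 = fc xor 68 = 94
byte 6: (19 xor 45) xor 20 = 5c xor 20 = 7c
byte 7: (ce xor c6) xor 74 = 08 xor 74 = 7c
byte 8: (58 xor 4c) xor 68 = 14 xor 68 = 7c
byte 9: (87 xor 16) xor 65 = 91 xor 65 = f4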